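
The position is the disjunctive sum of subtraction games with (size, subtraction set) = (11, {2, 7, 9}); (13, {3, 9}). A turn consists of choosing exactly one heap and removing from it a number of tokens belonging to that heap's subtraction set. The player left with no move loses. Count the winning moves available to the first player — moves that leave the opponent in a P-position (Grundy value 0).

1

Heap A, S = {2, 7, 9}:
n :  0  1  2  3  4  5  6  7  8  9 10 11
G :  0  0  1  1  0  0  1  1  2  2  3  3
G_A(11) = 3.
Heap B, S = {3, 9}:
G(0) = 0
G(1) = mex{} = 0
G(2) = mex{} = 0
G(3) = mex{0} = 1
G(4) = mex{0} = 1
G(5) = mex{0} = 1
G(6) = mex{1} = 0
G(7) = mex{1} = 0
G(8) = mex{1} = 0
G(9) = mex{0,0} = 1
G(10) = mex{0,0} = 1
G(11) = mex{0,0} = 1
G(12) = mex{1,1} = 0
G(13) = mex{1,1} = 0
G_B(13) = 0.
Combined Grundy value = 3 ⊕ 0 = 3.
A winning move leaves total XOR = 0, i.e. changes one component's Grundy value g to g ⊕ X where X is the current total.
Heap A: need g' = 3⊕3 = 0. Options: 11−2→G=2, 11−7→G=0, 11−9→G=1. Hits: 1.
Heap B: need g' = 0⊕3 = 3. Options: 13−3→G=1, 13−9→G=1. Hits: 0.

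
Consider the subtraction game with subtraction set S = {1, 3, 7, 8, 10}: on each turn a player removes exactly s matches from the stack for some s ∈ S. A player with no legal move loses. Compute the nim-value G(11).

3

G(0) = 0
G(1) = mex{0} = 1
G(2) = mex{1} = 0
G(3) = mex{0,0} = 1
G(4) = mex{1,1} = 0
G(5) = mex{0,0} = 1
G(6) = mex{1,1} = 0
G(7) = mex{0,0,0} = 1
G(8) = mex{1,1,1,0} = 2
G(9) = mex{2,0,0,1} = 3
G(10) = mex{3,1,1,0,0} = 2
G(11) = mex{2,2,0,1,1} = 3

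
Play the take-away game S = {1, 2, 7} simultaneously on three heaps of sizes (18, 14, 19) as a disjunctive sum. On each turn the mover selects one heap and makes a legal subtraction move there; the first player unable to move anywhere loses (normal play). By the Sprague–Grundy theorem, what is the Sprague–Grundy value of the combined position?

All heaps use S = {1, 2, 7}:
n :  0  1  2  3  4  5  6  7  8  9 10 11 12 13 14 15 16 17 18 19
G :  0  1  2  0  1  2  0  1  2  0  1  2  0  1  2  0  1  2  0  1
Heap A: G(18) = 0.
Heap B: G(14) = 2.
Heap C: G(19) = 1.
Combined Grundy value = 0 ⊕ 2 ⊕ 1 = 3.

3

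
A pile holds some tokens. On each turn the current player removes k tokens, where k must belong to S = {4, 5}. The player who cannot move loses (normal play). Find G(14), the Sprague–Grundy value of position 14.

1

n :  0  1  2  3  4  5  6  7  8  9 10 11 12 13 14
G :  0  0  0  0  1  1  1  1  2  0  0  0  0  1  1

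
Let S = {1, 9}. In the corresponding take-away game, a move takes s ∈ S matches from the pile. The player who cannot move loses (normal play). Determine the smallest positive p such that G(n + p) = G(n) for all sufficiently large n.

2

n :  0  1  2  3  4  5  6  7  8  9 10 11 12 13 14
G :  0  1  0  1  0  1  0  1  0  1  0  1  0  1  0
G(n+2) = G(n) holds for n = 0,…,8 (a full window of length max(S) = 9), so the sequence is purely periodic with period 2.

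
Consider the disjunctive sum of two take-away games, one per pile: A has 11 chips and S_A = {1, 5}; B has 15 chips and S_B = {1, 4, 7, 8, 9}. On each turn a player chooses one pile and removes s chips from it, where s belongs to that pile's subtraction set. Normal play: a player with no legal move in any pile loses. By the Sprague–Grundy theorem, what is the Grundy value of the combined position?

Pile A, S = {1, 5}:
G(0) = 0
G(1) = mex{0} = 1
G(2) = mex{1} = 0
G(3) = mex{0} = 1
G(4) = mex{1} = 0
G(5) = mex{0,0} = 1
G(6) = mex{1,1} = 0
G(7) = mex{0,0} = 1
G(8) = mex{1,1} = 0
G(9) = mex{0,0} = 1
G(10) = mex{1,1} = 0
G(11) = mex{0,0} = 1
G_A(11) = 1.
Pile B, S = {1, 4, 7, 8, 9}:
n :  0  1  2  3  4  5  6  7  8  9 10 11 12 13 14 15
G :  0  1  0  1  2  0  1  2  3  2  3  4  5  3  4  0
G_B(15) = 0.
Combined Grundy value = 1 ⊕ 0 = 1.

1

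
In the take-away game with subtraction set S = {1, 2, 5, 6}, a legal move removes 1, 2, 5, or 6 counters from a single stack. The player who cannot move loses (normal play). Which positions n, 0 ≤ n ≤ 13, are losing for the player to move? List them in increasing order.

0, 3, 7, 10

G(0) = 0
G(1) = mex{0} = 1
G(2) = mex{1,0} = 2
G(3) = mex{2,1} = 0
G(4) = mex{0,2} = 1
G(5) = mex{1,0,0} = 2
G(6) = mex{2,1,1,0} = 3
G(7) = mex{3,2,2,1} = 0
G(8) = mex{0,3,0,2} = 1
G(9) = mex{1,0,1,0} = 2
G(10) = mex{2,1,2,1} = 0
G(11) = mex{0,2,3,2} = 1
G(12) = mex{1,0,0,3} = 2
G(13) = mex{2,1,1,0} = 3
P-positions are exactly the n with G(n) = 0.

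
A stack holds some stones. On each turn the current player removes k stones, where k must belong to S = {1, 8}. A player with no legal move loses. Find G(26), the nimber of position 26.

2

n :  0  1  2  3  4  5  6  7  8  9 10 11 12 13 14 15 16 17 18 19 20 21 22 23 24 25 26
G :  0  1  0  1  0  1  0  1  2  0  1  0  1  0  1  0  1  2  0  1  0  1  0  1  0  1  2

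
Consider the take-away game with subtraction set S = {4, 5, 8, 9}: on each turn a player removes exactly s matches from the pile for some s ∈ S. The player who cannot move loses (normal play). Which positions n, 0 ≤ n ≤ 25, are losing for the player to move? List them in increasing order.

G(0) = 0
G(1) = mex{} = 0
G(2) = mex{} = 0
G(3) = mex{} = 0
G(4) = mex{0} = 1
G(5) = mex{0,0} = 1
G(6) = mex{0,0} = 1
G(7) = mex{0,0} = 1
G(8) = mex{1,0,0} = 2
G(9) = mex{1,1,0,0} = 2
G(10) = mex{1,1,0,0} = 2
G(11) = mex{1,1,0,0} = 2
G(12) = mex{2,1,1,0} = 3
G(13) = mex{2,2,1,1} = 0
G(14) = mex{2,2,1,1} = 0
G(15) = mex{2,2,1,1} = 0
G(16) = mex{3,2,2,1} = 0
G(17) = mex{0,3,2,2} = 1
G(18) = mex{0,0,2,2} = 1
G(19) = mex{0,0,2,2} = 1
G(20) = mex{0,0,3,2} = 1
G(21) = mex{1,0,0,3} = 2
G(22) = mex{1,1,0,0} = 2
G(23) = mex{1,1,0,0} = 2
G(24) = mex{1,1,0,0} = 2
G(25) = mex{2,1,1,0} = 3
P-positions are exactly the n with G(n) = 0.

0, 1, 2, 3, 13, 14, 15, 16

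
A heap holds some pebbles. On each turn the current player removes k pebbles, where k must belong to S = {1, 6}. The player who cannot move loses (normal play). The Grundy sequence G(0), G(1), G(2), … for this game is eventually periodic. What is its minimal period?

7

G(0) = 0
G(1) = mex{0} = 1
G(2) = mex{1} = 0
G(3) = mex{0} = 1
G(4) = mex{1} = 0
G(5) = mex{0} = 1
G(6) = mex{1,0} = 2
G(7) = mex{2,1} = 0
G(8) = mex{0,0} = 1
G(9) = mex{1,1} = 0
G(10) = mex{0,0} = 1
G(11) = mex{1,1} = 0
G(12) = mex{0,2} = 1
G(13) = mex{1,0} = 2
G(14) = mex{2,1} = 0
G(15) = mex{0,0} = 1
G(n+7) = G(n) holds for n = 0,…,5 (a full window of length max(S) = 6), so the sequence is purely periodic with period 7.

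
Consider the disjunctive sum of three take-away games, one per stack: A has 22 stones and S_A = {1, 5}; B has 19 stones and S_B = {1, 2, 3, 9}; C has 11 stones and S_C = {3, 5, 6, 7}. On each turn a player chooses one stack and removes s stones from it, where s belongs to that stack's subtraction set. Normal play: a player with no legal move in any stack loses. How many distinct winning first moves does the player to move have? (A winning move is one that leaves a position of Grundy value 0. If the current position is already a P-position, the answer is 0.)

1

Stack A, S = {1, 5}:
G(0) = 0
G(1) = mex{0} = 1
G(2) = mex{1} = 0
G(3) = mex{0} = 1
G(4) = mex{1} = 0
G(5) = mex{0,0} = 1
G(6) = mex{1,1} = 0
G(7) = mex{0,0} = 1
G(8) = mex{1,1} = 0
G(9) = mex{0,0} = 1
G(10) = mex{1,1} = 0
G(11) = mex{0,0} = 1
G(12) = mex{1,1} = 0
G(13) = mex{0,0} = 1
G(14) = mex{1,1} = 0
G(15) = mex{0,0} = 1
G(16) = mex{1,1} = 0
G(17) = mex{0,0} = 1
G(18) = mex{1,1} = 0
G(19) = mex{0,0} = 1
G(20) = mex{1,1} = 0
G(21) = mex{0,0} = 1
G(22) = mex{1,1} = 0
G_A(22) = 0.
Stack B, S = {1, 2, 3, 9}:
n :  0  1  2  3  4  5  6  7  8  9 10 11 12 13 14 15 16 17 18 19
G :  0  1  2  3  0  1  2  3  0  1  2  3  0  1  2  3  0  1  2  3
G_B(19) = 3.
Stack C, S = {3, 5, 6, 7}:
n :  0  1  2  3  4  5  6  7  8  9 10 11
G :  0  0  0  1  1  1  2  2  2  3  0  0
G_C(11) = 0.
Combined Grundy value = 0 ⊕ 3 ⊕ 0 = 3.
A winning move leaves total XOR = 0, i.e. changes one component's Grundy value g to g ⊕ X where X is the current total.
Stack A: need g' = 0⊕3 = 3. Options: 22−1→G=1, 22−5→G=1. Hits: 0.
Stack B: need g' = 3⊕3 = 0. Options: 19−1→G=2, 19−2→G=1, 19−3→G=0, 19−9→G=2. Hits: 1.
Stack C: need g' = 0⊕3 = 3. Options: 11−3→G=2, 11−5→G=2, 11−6→G=1, 11−7→G=1. Hits: 0.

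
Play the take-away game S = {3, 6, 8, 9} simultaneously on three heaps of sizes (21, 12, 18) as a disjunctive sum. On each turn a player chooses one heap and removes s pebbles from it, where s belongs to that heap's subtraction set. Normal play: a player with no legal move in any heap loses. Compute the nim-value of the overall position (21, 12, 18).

All heaps use S = {3, 6, 8, 9}:
n :  0  1  2  3  4  5  6  7  8  9 10 11 12 13 14 15 16 17 18 19 20 21
G :  0  0  0  1  1  1  2  2  2  3  3  3  0  0  0  1  1  1  2  2  2  3
Heap A: G(21) = 3.
Heap B: G(12) = 0.
Heap C: G(18) = 2.
Combined Grundy value = 3 ⊕ 0 ⊕ 2 = 1.

1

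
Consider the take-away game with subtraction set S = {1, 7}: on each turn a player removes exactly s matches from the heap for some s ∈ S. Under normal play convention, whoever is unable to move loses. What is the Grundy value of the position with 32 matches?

0

G(0) = 0
G(1) = mex{0} = 1
G(2) = mex{1} = 0
G(3) = mex{0} = 1
G(4) = mex{1} = 0
G(5) = mex{0} = 1
G(6) = mex{1} = 0
G(7) = mex{0,0} = 1
G(8) = mex{1,1} = 0
G(9) = mex{0,0} = 1
G(10) = mex{1,1} = 0
G(11) = mex{0,0} = 1
G(12) = mex{1,1} = 0
G(13) = mex{0,0} = 1
G(14) = mex{1,1} = 0
G(15) = mex{0,0} = 1
G(16) = mex{1,1} = 0
G(17) = mex{0,0} = 1
G(18) = mex{1,1} = 0
G(19) = mex{0,0} = 1
G(20) = mex{1,1} = 0
G(21) = mex{0,0} = 1
G(22) = mex{1,1} = 0
G(23) = mex{0,0} = 1
G(24) = mex{1,1} = 0
G(25) = mex{0,0} = 1
G(26) = mex{1,1} = 0
G(27) = mex{0,0} = 1
G(28) = mex{1,1} = 0
G(29) = mex{0,0} = 1
G(30) = mex{1,1} = 0
G(31) = mex{0,0} = 1
G(32) = mex{1,1} = 0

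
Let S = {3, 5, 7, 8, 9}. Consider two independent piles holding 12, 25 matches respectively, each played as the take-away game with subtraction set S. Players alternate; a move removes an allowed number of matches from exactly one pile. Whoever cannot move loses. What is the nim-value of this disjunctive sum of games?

All piles use S = {3, 5, 7, 8, 9}:
n :  0  1  2  3  4  5  6  7  8  9 10 11 12 13 14 15 16 17 18 19 20 21 22 23 24 25
G :  0  0  0  1  1  1  2  2  2  3  3  3  0  0  0  1  1  1  2  2  2  3  3  3  0  0
Pile A: G(12) = 0.
Pile B: G(25) = 0.
Combined Grundy value = 0 ⊕ 0 = 0.

0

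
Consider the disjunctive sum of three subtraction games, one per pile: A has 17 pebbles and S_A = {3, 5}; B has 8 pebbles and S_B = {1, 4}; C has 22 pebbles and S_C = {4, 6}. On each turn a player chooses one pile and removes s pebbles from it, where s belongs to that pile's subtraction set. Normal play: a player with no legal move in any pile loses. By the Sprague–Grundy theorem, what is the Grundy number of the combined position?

1

Pile A, S = {3, 5}:
G(0) = 0
G(1) = mex{} = 0
G(2) = mex{} = 0
G(3) = mex{0} = 1
G(4) = mex{0} = 1
G(5) = mex{0,0} = 1
G(6) = mex{1,0} = 2
G(7) = mex{1,0} = 2
G(8) = mex{1,1} = 0
G(9) = mex{2,1} = 0
G(10) = mex{2,1} = 0
G(11) = mex{0,2} = 1
G(12) = mex{0,2} = 1
G(13) = mex{0,0} = 1
G(14) = mex{1,0} = 2
G(15) = mex{1,0} = 2
G(16) = mex{1,1} = 0
G(17) = mex{2,1} = 0
G_A(17) = 0.
Pile B, S = {1, 4}:
n : 0 1 2 3 4 5 6 7 8
G : 0 1 0 1 2 0 1 0 1
G_B(8) = 1.
Pile C, S = {4, 6}:
n :  0  1  2  3  4  5  6  7  8  9 10 11 12 13 14 15 16 17 18 19 20 21 22
G :  0  0  0  0  1  1  1  1  2  2  0  0  0  0  1  1  1  1  2  2  0  0  0
G_C(22) = 0.
Combined Grundy value = 0 ⊕ 1 ⊕ 0 = 1.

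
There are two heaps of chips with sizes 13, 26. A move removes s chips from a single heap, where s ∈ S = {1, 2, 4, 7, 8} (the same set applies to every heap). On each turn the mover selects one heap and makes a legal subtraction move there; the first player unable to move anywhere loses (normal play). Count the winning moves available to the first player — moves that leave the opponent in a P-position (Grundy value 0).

All heaps use S = {1, 2, 4, 7, 8}:
n :  0  1  2  3  4  5  6  7  8  9 10 11 12 13 14 15 16 17 18 19 20 21 22 23 24 25 26
G :  0  1  2  0  1  2  0  1  2  0  1  2  0  1  2  0  1  2  0  1  2  0  1  2  0  1  2
Heap A: G(13) = 1.
Heap B: G(26) = 2.
Combined Grundy value = 1 ⊕ 2 = 3.
A winning move leaves total XOR = 0, i.e. changes one component's Grundy value g to g ⊕ X where X is the current total.
Heap A: need g' = 1⊕3 = 2. Options: 13−1→G=0, 13−2→G=2, 13−4→G=0, 13−7→G=0, 13−8→G=2. Hits: 2.
Heap B: need g' = 2⊕3 = 1. Options: 26−1→G=1, 26−2→G=0, 26−4→G=1, 26−7→G=1, 26−8→G=0. Hits: 3.

5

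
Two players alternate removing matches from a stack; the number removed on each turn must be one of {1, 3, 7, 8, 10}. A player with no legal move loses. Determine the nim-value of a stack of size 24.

G(0) = 0
G(1) = mex{0} = 1
G(2) = mex{1} = 0
G(3) = mex{0,0} = 1
G(4) = mex{1,1} = 0
G(5) = mex{0,0} = 1
G(6) = mex{1,1} = 0
G(7) = mex{0,0,0} = 1
G(8) = mex{1,1,1,0} = 2
G(9) = mex{2,0,0,1} = 3
G(10) = mex{3,1,1,0,0} = 2
G(11) = mex{2,2,0,1,1} = 3
G(12) = mex{3,3,1,0,0} = 2
G(13) = mex{2,2,0,1,1} = 3
G(14) = mex{3,3,1,0,0} = 2
G(15) = mex{2,2,2,1,1} = 0
G(16) = mex{0,3,3,2,0} = 1
G(17) = mex{1,2,2,3,1} = 0
G(18) = mex{0,0,3,2,2} = 1
G(19) = mex{1,1,2,3,3} = 0
G(20) = mex{0,0,3,2,2} = 1
G(21) = mex{1,1,2,3,3} = 0
G(22) = mex{0,0,0,2,2} = 1
G(23) = mex{1,1,1,0,3} = 2
G(24) = mex{2,0,0,1,2} = 3

3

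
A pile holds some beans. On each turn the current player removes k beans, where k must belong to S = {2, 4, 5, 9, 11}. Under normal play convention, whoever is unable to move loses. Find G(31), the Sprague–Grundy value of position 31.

G(0) = 0
G(1) = mex{} = 0
G(2) = mex{0} = 1
G(3) = mex{0} = 1
G(4) = mex{1,0} = 2
G(5) = mex{1,0,0} = 2
G(6) = mex{2,1,0} = 3
G(7) = mex{2,1,1} = 0
G(8) = mex{3,2,1} = 0
G(9) = mex{0,2,2,0} = 1
G(10) = mex{0,3,2,0} = 1
G(11) = mex{1,0,3,1,0} = 2
G(12) = mex{1,0,0,1,0} = 2
G(13) = mex{2,1,0,2,1} = 3
G(14) = mex{2,1,1,2,1} = 0
G(15) = mex{3,2,1,3,2} = 0
G(16) = mex{0,2,2,0,2} = 1
G(17) = mex{0,3,2,0,3} = 1
G(18) = mex{1,0,3,1,0} = 2
G(19) = mex{1,0,0,1,0} = 2
G(20) = mex{2,1,0,2,1} = 3
G(21) = mex{2,1,1,2,1} = 0
G(22) = mex{3,2,1,3,2} = 0
G(23) = mex{0,2,2,0,2} = 1
G(24) = mex{0,3,2,0,3} = 1
G(25) = mex{1,0,3,1,0} = 2
G(26) = mex{1,0,0,1,0} = 2
G(27) = mex{2,1,0,2,1} = 3
G(28) = mex{2,1,1,2,1} = 0
G(29) = mex{3,2,1,3,2} = 0
G(30) = mex{0,2,2,0,2} = 1
G(31) = mex{0,3,2,0,3} = 1

1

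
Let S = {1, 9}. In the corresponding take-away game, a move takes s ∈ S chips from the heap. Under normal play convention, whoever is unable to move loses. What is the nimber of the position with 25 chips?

G(0) = 0
G(1) = mex{0} = 1
G(2) = mex{1} = 0
G(3) = mex{0} = 1
G(4) = mex{1} = 0
G(5) = mex{0} = 1
G(6) = mex{1} = 0
G(7) = mex{0} = 1
G(8) = mex{1} = 0
G(9) = mex{0,0} = 1
G(10) = mex{1,1} = 0
G(11) = mex{0,0} = 1
G(12) = mex{1,1} = 0
G(13) = mex{0,0} = 1
G(14) = mex{1,1} = 0
G(15) = mex{0,0} = 1
G(16) = mex{1,1} = 0
G(17) = mex{0,0} = 1
G(18) = mex{1,1} = 0
G(19) = mex{0,0} = 1
G(20) = mex{1,1} = 0
G(21) = mex{0,0} = 1
G(22) = mex{1,1} = 0
G(23) = mex{0,0} = 1
G(24) = mex{1,1} = 0
G(25) = mex{0,0} = 1

1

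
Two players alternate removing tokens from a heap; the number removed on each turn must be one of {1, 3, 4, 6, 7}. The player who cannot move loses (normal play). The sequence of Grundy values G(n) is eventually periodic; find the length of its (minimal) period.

10

n :  0  1  2  3  4  5  6  7  8  9 10 11 12 13 14 15 16 17 18 19 20 21
G :  0  1  0  1  2  3  2  3  4  5  0  1  0  1  2  3  2  3  4  5  0  1
G(n+10) = G(n) holds for n = 0,…,6 (a full window of length max(S) = 7), so the sequence is purely periodic with period 10.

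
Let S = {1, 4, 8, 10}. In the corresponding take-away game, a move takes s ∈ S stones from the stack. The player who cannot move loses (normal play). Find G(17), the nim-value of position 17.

1

G(0) = 0
G(1) = mex{0} = 1
G(2) = mex{1} = 0
G(3) = mex{0} = 1
G(4) = mex{1,0} = 2
G(5) = mex{2,1} = 0
G(6) = mex{0,0} = 1
G(7) = mex{1,1} = 0
G(8) = mex{0,2,0} = 1
G(9) = mex{1,0,1} = 2
G(10) = mex{2,1,0,0} = 3
G(11) = mex{3,0,1,1} = 2
G(12) = mex{2,1,2,0} = 3
G(13) = mex{3,2,0,1} = 4
G(14) = mex{4,3,1,2} = 0
G(15) = mex{0,2,0,0} = 1
G(16) = mex{1,3,1,1} = 0
G(17) = mex{0,4,2,0} = 1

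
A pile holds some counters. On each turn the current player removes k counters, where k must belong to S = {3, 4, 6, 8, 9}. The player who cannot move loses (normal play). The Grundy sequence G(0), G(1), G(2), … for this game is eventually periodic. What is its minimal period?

G(0) = 0
G(1) = mex{} = 0
G(2) = mex{} = 0
G(3) = mex{0} = 1
G(4) = mex{0,0} = 1
G(5) = mex{0,0} = 1
G(6) = mex{1,0,0} = 2
G(7) = mex{1,1,0} = 2
G(8) = mex{1,1,0,0} = 2
G(9) = mex{2,1,1,0,0} = 3
G(10) = mex{2,2,1,0,0} = 3
G(11) = mex{2,2,1,1,0} = 3
G(12) = mex{3,2,2,1,1} = 0
G(13) = mex{3,3,2,1,1} = 0
G(14) = mex{3,3,2,2,1} = 0
G(15) = mex{0,3,3,2,2} = 1
G(16) = mex{0,0,3,2,2} = 1
G(17) = mex{0,0,3,3,2} = 1
G(18) = mex{1,0,0,3,3} = 2
G(19) = mex{1,1,0,3,3} = 2
G(20) = mex{1,1,0,0,3} = 2
G(21) = mex{2,1,1,0,0} = 3
G(22) = mex{2,2,1,0,0} = 3
G(23) = mex{2,2,1,1,0} = 3
G(24) = mex{3,2,2,1,1} = 0
G(25) = mex{3,3,2,1,1} = 0
G(n+12) = G(n) holds for n = 0,…,8 (a full window of length max(S) = 9), so the sequence is purely periodic with period 12.

12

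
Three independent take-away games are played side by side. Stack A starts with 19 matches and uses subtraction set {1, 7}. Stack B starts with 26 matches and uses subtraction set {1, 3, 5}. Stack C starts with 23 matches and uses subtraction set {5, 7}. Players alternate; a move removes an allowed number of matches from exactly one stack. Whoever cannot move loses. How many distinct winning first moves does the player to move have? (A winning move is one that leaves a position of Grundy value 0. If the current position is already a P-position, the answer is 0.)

Stack A, S = {1, 7}:
G(0) = 0
G(1) = mex{0} = 1
G(2) = mex{1} = 0
G(3) = mex{0} = 1
G(4) = mex{1} = 0
G(5) = mex{0} = 1
G(6) = mex{1} = 0
G(7) = mex{0,0} = 1
G(8) = mex{1,1} = 0
G(9) = mex{0,0} = 1
G(10) = mex{1,1} = 0
G(11) = mex{0,0} = 1
G(12) = mex{1,1} = 0
G(13) = mex{0,0} = 1
G(14) = mex{1,1} = 0
G(15) = mex{0,0} = 1
G(16) = mex{1,1} = 0
G(17) = mex{0,0} = 1
G(18) = mex{1,1} = 0
G(19) = mex{0,0} = 1
G_A(19) = 1.
Stack B, S = {1, 3, 5}:
n :  0  1  2  3  4  5  6  7  8  9 10 11 12 13 14 15 16 17 18 19 20 21 22 23 24 25 26
G :  0  1  0  1  0  1  0  1  0  1  0  1  0  1  0  1  0  1  0  1  0  1  0  1  0  1  0
G_B(26) = 0.
Stack C, S = {5, 7}:
n :  0  1  2  3  4  5  6  7  8  9 10 11 12 13 14 15 16 17 18 19 20 21 22 23
G :  0  0  0  0  0  1  1  1  1  1  2  2  0  0  0  0  0  1  1  1  1  1  2  2
G_C(23) = 2.
Combined Grundy value = 1 ⊕ 0 ⊕ 2 = 3.
A winning move leaves total XOR = 0, i.e. changes one component's Grundy value g to g ⊕ X where X is the current total.
Stack A: need g' = 1⊕3 = 2. Options: 19−1→G=0, 19−7→G=0. Hits: 0.
Stack B: need g' = 0⊕3 = 3. Options: 26−1→G=1, 26−3→G=1, 26−5→G=1. Hits: 0.
Stack C: need g' = 2⊕3 = 1. Options: 23−5→G=1, 23−7→G=0. Hits: 1.

1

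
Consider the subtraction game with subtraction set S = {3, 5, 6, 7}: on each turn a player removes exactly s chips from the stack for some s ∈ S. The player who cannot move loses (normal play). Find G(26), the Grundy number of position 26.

n :  0  1  2  3  4  5  6  7  8  9 10 11 12 13 14 15 16 17 18 19 20 21 22 23 24 25 26
G :  0  0  0  1  1  1  2  2  2  3  0  0  0  1  1  1  2  2  2  3  0  0  0  1  1  1  2

2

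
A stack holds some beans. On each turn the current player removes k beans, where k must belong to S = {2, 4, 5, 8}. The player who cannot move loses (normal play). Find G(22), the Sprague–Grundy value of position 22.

G(0) = 0
G(1) = mex{} = 0
G(2) = mex{0} = 1
G(3) = mex{0} = 1
G(4) = mex{1,0} = 2
G(5) = mex{1,0,0} = 2
G(6) = mex{2,1,0} = 3
G(7) = mex{2,1,1} = 0
G(8) = mex{3,2,1,0} = 4
G(9) = mex{0,2,2,0} = 1
G(10) = mex{4,3,2,1} = 0
G(11) = mex{1,0,3,1} = 2
G(12) = mex{0,4,0,2} = 1
G(13) = mex{2,1,4,2} = 0
G(14) = mex{1,0,1,3} = 2
G(15) = mex{0,2,0,0} = 1
G(16) = mex{2,1,2,4} = 0
G(17) = mex{1,0,1,1} = 2
G(18) = mex{0,2,0,0} = 1
G(19) = mex{2,1,2,2} = 0
G(20) = mex{1,0,1,1} = 2
G(21) = mex{0,2,0,0} = 1
G(22) = mex{2,1,2,2} = 0

0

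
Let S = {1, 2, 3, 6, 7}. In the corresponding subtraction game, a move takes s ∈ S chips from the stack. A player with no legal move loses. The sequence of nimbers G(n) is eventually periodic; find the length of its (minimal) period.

G(0) = 0
G(1) = mex{0} = 1
G(2) = mex{1,0} = 2
G(3) = mex{2,1,0} = 3
G(4) = mex{3,2,1} = 0
G(5) = mex{0,3,2} = 1
G(6) = mex{1,0,3,0} = 2
G(7) = mex{2,1,0,1,0} = 3
G(8) = mex{3,2,1,2,1} = 0
G(9) = mex{0,3,2,3,2} = 1
G(10) = mex{1,0,3,0,3} = 2
G(11) = mex{2,1,0,1,0} = 3
G(12) = mex{3,2,1,2,1} = 0
G(13) = mex{0,3,2,3,2} = 1
G(14) = mex{1,0,3,0,3} = 2
G(n+4) = G(n) holds for n = 0,…,6 (a full window of length max(S) = 7), so the sequence is purely periodic with period 4.

4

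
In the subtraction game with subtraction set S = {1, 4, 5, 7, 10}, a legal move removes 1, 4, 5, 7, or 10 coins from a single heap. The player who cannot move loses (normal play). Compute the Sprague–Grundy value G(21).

1

G(0) = 0
G(1) = mex{0} = 1
G(2) = mex{1} = 0
G(3) = mex{0} = 1
G(4) = mex{1,0} = 2
G(5) = mex{2,1,0} = 3
G(6) = mex{3,0,1} = 2
G(7) = mex{2,1,0,0} = 3
G(8) = mex{3,2,1,1} = 0
G(9) = mex{0,3,2,0} = 1
G(10) = mex{1,2,3,1,0} = 4
G(11) = mex{4,3,2,2,1} = 0
G(12) = mex{0,0,3,3,0} = 1
G(13) = mex{1,1,0,2,1} = 3
G(14) = mex{3,4,1,3,2} = 0
G(15) = mex{0,0,4,0,3} = 1
G(16) = mex{1,1,0,1,2} = 3
G(17) = mex{3,3,1,4,3} = 0
G(18) = mex{0,0,3,0,0} = 1
G(19) = mex{1,1,0,1,1} = 2
G(20) = mex{2,3,1,3,4} = 0
G(21) = mex{0,0,3,0,0} = 1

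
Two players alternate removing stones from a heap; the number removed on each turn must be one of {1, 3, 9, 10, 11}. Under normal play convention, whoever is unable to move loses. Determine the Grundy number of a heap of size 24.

n :  0  1  2  3  4  5  6  7  8  9 10 11 12 13 14 15 16 17 18 19 20 21 22 23 24
G :  0  1  0  1  0  1  0  1  0  1  2  3  2  3  2  3  2  3  2  3  0  1  0  1  0

0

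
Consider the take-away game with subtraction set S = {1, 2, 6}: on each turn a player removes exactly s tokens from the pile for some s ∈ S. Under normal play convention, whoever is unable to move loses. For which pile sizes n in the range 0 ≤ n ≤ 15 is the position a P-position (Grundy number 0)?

n :  0  1  2  3  4  5  6  7  8  9 10 11 12 13 14 15
G :  0  1  2  0  1  2  3  0  1  2  0  1  2  3  0  1
P-positions are exactly the n with G(n) = 0.

0, 3, 7, 10, 14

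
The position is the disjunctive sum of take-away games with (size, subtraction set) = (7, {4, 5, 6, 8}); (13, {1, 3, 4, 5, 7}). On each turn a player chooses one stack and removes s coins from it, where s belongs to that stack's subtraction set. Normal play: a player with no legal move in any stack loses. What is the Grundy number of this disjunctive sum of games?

Stack A, S = {4, 5, 6, 8}:
n : 0 1 2 3 4 5 6 7
G : 0 0 0 0 1 1 1 1
G_A(7) = 1.
Stack B, S = {1, 3, 4, 5, 7}:
n :  0  1  2  3  4  5  6  7  8  9 10 11 12 13
G :  0  1  0  1  2  3  2  3  0  1  0  1  2  3
G_B(13) = 3.
Combined Grundy value = 1 ⊕ 3 = 2.

2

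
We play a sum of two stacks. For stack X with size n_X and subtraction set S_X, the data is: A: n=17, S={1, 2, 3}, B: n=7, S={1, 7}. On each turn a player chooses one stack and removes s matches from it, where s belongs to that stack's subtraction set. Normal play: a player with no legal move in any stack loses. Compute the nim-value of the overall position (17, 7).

Stack A, S = {1, 2, 3}:
n :  0  1  2  3  4  5  6  7  8  9 10 11 12 13 14 15 16 17
G :  0  1  2  3  0  1  2  3  0  1  2  3  0  1  2  3  0  1
G_A(17) = 1.
Stack B, S = {1, 7}:
n : 0 1 2 3 4 5 6 7
G : 0 1 0 1 0 1 0 1
G_B(7) = 1.
Combined Grundy value = 1 ⊕ 1 = 0.

0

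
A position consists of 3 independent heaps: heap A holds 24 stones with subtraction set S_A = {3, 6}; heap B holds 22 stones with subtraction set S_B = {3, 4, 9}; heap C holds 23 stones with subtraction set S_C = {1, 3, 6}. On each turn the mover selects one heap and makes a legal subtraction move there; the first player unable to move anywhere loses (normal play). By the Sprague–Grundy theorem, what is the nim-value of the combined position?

0

Heap A, S = {3, 6}:
G(0) = 0
G(1) = mex{} = 0
G(2) = mex{} = 0
G(3) = mex{0} = 1
G(4) = mex{0} = 1
G(5) = mex{0} = 1
G(6) = mex{1,0} = 2
G(7) = mex{1,0} = 2
G(8) = mex{1,0} = 2
G(9) = mex{2,1} = 0
G(10) = mex{2,1} = 0
G(11) = mex{2,1} = 0
G(12) = mex{0,2} = 1
G(13) = mex{0,2} = 1
G(14) = mex{0,2} = 1
G(15) = mex{1,0} = 2
G(16) = mex{1,0} = 2
G(17) = mex{1,0} = 2
G(18) = mex{2,1} = 0
G(19) = mex{2,1} = 0
G(20) = mex{2,1} = 0
G(21) = mex{0,2} = 1
G(22) = mex{0,2} = 1
G(23) = mex{0,2} = 1
G(24) = mex{1,0} = 2
G_A(24) = 2.
Heap B, S = {3, 4, 9}:
n :  0  1  2  3  4  5  6  7  8  9 10 11 12 13 14 15 16 17 18 19 20 21 22
G :  0  0  0  1  1  1  2  0  0  3  1  1  2  0  0  0  1  1  1  2  0  0  3
G_B(22) = 3.
Heap C, S = {1, 3, 6}:
G(0) = 0
G(1) = mex{0} = 1
G(2) = mex{1} = 0
G(3) = mex{0,0} = 1
G(4) = mex{1,1} = 0
G(5) = mex{0,0} = 1
G(6) = mex{1,1,0} = 2
G(7) = mex{2,0,1} = 3
G(8) = mex{3,1,0} = 2
G(9) = mex{2,2,1} = 0
G(10) = mex{0,3,0} = 1
G(11) = mex{1,2,1} = 0
G(12) = mex{0,0,2} = 1
G(13) = mex{1,1,3} = 0
G(14) = mex{0,0,2} = 1
G(15) = mex{1,1,0} = 2
G(16) = mex{2,0,1} = 3
G(17) = mex{3,1,0} = 2
G(18) = mex{2,2,1} = 0
G(19) = mex{0,3,0} = 1
G(20) = mex{1,2,1} = 0
G(21) = mex{0,0,2} = 1
G(22) = mex{1,1,3} = 0
G(23) = mex{0,0,2} = 1
G_C(23) = 1.
Combined Grundy value = 2 ⊕ 3 ⊕ 1 = 0.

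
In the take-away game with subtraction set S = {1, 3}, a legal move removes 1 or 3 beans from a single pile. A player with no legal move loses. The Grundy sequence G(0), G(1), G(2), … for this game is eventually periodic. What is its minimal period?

G(0) = 0
G(1) = mex{0} = 1
G(2) = mex{1} = 0
G(3) = mex{0,0} = 1
G(4) = mex{1,1} = 0
G(5) = mex{0,0} = 1
G(6) = mex{1,1} = 0
G(7) = mex{0,0} = 1
G(8) = mex{1,1} = 0
G(9) = mex{0,0} = 1
G(10) = mex{1,1} = 0
G(11) = mex{0,0} = 1
G(12) = mex{1,1} = 0
G(13) = mex{0,0} = 1
G(14) = mex{1,1} = 0
G(n+2) = G(n) holds for n = 0,…,2 (a full window of length max(S) = 3), so the sequence is purely periodic with period 2.

2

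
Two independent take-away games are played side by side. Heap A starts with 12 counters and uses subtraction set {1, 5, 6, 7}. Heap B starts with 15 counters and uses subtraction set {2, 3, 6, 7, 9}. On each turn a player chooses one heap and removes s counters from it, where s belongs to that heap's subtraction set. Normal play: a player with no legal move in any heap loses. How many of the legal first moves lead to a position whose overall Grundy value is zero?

Heap A, S = {1, 5, 6, 7}:
n :  0  1  2  3  4  5  6  7  8  9 10 11 12
G :  0  1  0  1  0  1  2  3  2  3  2  3  0
G_A(12) = 0.
Heap B, S = {2, 3, 6, 7, 9}:
G(0) = 0
G(1) = mex{} = 0
G(2) = mex{0} = 1
G(3) = mex{0,0} = 1
G(4) = mex{1,0} = 2
G(5) = mex{1,1} = 0
G(6) = mex{2,1,0} = 3
G(7) = mex{0,2,0,0} = 1
G(8) = mex{3,0,1,0} = 2
G(9) = mex{1,3,1,1,0} = 2
G(10) = mex{2,1,2,1,0} = 3
G(11) = mex{2,2,0,2,1} = 3
G(12) = mex{3,2,3,0,1} = 4
G(13) = mex{3,3,1,3,2} = 0
G(14) = mex{4,3,2,1,0} = 5
G(15) = mex{0,4,2,2,3} = 1
G_B(15) = 1.
Combined Grundy value = 0 ⊕ 1 = 1.
A winning move leaves total XOR = 0, i.e. changes one component's Grundy value g to g ⊕ X where X is the current total.
Heap A: need g' = 0⊕1 = 1. Options: 12−1→G=3, 12−5→G=3, 12−6→G=2, 12−7→G=1. Hits: 1.
Heap B: need g' = 1⊕1 = 0. Options: 15−2→G=0, 15−3→G=4, 15−6→G=2, 15−7→G=2, 15−9→G=3. Hits: 1.

2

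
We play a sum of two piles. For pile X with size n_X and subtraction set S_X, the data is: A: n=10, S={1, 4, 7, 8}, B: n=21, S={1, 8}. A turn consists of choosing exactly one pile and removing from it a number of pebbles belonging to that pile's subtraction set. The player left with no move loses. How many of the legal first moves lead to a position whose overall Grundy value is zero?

Pile A, S = {1, 4, 7, 8}:
n :  0  1  2  3  4  5  6  7  8  9 10
G :  0  1  0  1  2  0  1  2  3  2  3
G_A(10) = 3.
Pile B, S = {1, 8}:
n :  0  1  2  3  4  5  6  7  8  9 10 11 12 13 14 15 16 17 18 19 20 21
G :  0  1  0  1  0  1  0  1  2  0  1  0  1  0  1  0  1  2  0  1  0  1
G_B(21) = 1.
Combined Grundy value = 3 ⊕ 1 = 2.
A winning move leaves total XOR = 0, i.e. changes one component's Grundy value g to g ⊕ X where X is the current total.
Pile A: need g' = 3⊕2 = 1. Options: 10−1→G=2, 10−4→G=1, 10−7→G=1, 10−8→G=0. Hits: 2.
Pile B: need g' = 1⊕2 = 3. Options: 21−1→G=0, 21−8→G=0. Hits: 0.

2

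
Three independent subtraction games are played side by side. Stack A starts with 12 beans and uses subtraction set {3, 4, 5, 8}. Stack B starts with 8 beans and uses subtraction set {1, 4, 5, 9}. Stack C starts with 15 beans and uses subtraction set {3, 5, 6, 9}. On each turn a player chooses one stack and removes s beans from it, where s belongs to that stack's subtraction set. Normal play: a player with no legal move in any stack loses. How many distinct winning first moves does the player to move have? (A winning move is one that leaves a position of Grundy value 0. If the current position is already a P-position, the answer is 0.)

3

Stack A, S = {3, 4, 5, 8}:
G(0) = 0
G(1) = mex{} = 0
G(2) = mex{} = 0
G(3) = mex{0} = 1
G(4) = mex{0,0} = 1
G(5) = mex{0,0,0} = 1
G(6) = mex{1,0,0} = 2
G(7) = mex{1,1,0} = 2
G(8) = mex{1,1,1,0} = 2
G(9) = mex{2,1,1,0} = 3
G(10) = mex{2,2,1,0} = 3
G(11) = mex{2,2,2,1} = 0
G(12) = mex{3,2,2,1} = 0
G_A(12) = 0.
Stack B, S = {1, 4, 5, 9}:
G(0) = 0
G(1) = mex{0} = 1
G(2) = mex{1} = 0
G(3) = mex{0} = 1
G(4) = mex{1,0} = 2
G(5) = mex{2,1,0} = 3
G(6) = mex{3,0,1} = 2
G(7) = mex{2,1,0} = 3
G(8) = mex{3,2,1} = 0
G_B(8) = 0.
Stack C, S = {3, 5, 6, 9}:
n :  0  1  2  3  4  5  6  7  8  9 10 11 12 13 14 15
G :  0  0  0  1  1  1  2  2  2  3  3  3  0  0  0  1
G_C(15) = 1.
Combined Grundy value = 0 ⊕ 0 ⊕ 1 = 1.
A winning move leaves total XOR = 0, i.e. changes one component's Grundy value g to g ⊕ X where X is the current total.
Stack A: need g' = 0⊕1 = 1. Options: 12−3→G=3, 12−4→G=2, 12−5→G=2, 12−8→G=1. Hits: 1.
Stack B: need g' = 0⊕1 = 1. Options: 8−1→G=3, 8−4→G=2, 8−5→G=1. Hits: 1.
Stack C: need g' = 1⊕1 = 0. Options: 15−3→G=0, 15−5→G=3, 15−6→G=3, 15−9→G=2. Hits: 1.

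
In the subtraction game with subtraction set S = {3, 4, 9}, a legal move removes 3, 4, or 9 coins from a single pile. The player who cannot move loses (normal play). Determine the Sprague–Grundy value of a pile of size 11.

1

G(0) = 0
G(1) = mex{} = 0
G(2) = mex{} = 0
G(3) = mex{0} = 1
G(4) = mex{0,0} = 1
G(5) = mex{0,0} = 1
G(6) = mex{1,0} = 2
G(7) = mex{1,1} = 0
G(8) = mex{1,1} = 0
G(9) = mex{2,1,0} = 3
G(10) = mex{0,2,0} = 1
G(11) = mex{0,0,0} = 1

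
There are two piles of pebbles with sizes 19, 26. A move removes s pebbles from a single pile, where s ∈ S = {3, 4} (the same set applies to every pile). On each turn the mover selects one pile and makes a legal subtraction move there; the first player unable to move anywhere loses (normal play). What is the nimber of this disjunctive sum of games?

0

All piles use S = {3, 4}:
G(0) = 0
G(1) = mex{} = 0
G(2) = mex{} = 0
G(3) = mex{0} = 1
G(4) = mex{0,0} = 1
G(5) = mex{0,0} = 1
G(6) = mex{1,0} = 2
G(7) = mex{1,1} = 0
G(8) = mex{1,1} = 0
G(9) = mex{2,1} = 0
G(10) = mex{0,2} = 1
G(11) = mex{0,0} = 1
G(12) = mex{0,0} = 1
G(13) = mex{1,0} = 2
G(14) = mex{1,1} = 0
G(15) = mex{1,1} = 0
G(16) = mex{2,1} = 0
G(17) = mex{0,2} = 1
G(18) = mex{0,0} = 1
G(19) = mex{0,0} = 1
G(20) = mex{1,0} = 2
G(21) = mex{1,1} = 0
G(22) = mex{1,1} = 0
G(23) = mex{2,1} = 0
G(24) = mex{0,2} = 1
G(25) = mex{0,0} = 1
G(26) = mex{0,0} = 1
Pile A: G(19) = 1.
Pile B: G(26) = 1.
Combined Grundy value = 1 ⊕ 1 = 0.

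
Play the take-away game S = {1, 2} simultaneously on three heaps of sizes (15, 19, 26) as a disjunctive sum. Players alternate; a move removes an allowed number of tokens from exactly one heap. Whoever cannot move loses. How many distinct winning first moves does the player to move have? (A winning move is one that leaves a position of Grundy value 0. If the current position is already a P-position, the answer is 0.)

All heaps use S = {1, 2}:
n :  0  1  2  3  4  5  6  7  8  9 10 11 12 13 14 15 16 17 18 19 20 21 22 23 24 25 26
G :  0  1  2  0  1  2  0  1  2  0  1  2  0  1  2  0  1  2  0  1  2  0  1  2  0  1  2
Heap A: G(15) = 0.
Heap B: G(19) = 1.
Heap C: G(26) = 2.
Combined Grundy value = 0 ⊕ 1 ⊕ 2 = 3.
A winning move leaves total XOR = 0, i.e. changes one component's Grundy value g to g ⊕ X where X is the current total.
Heap A: need g' = 0⊕3 = 3. Options: 15−1→G=2, 15−2→G=1. Hits: 0.
Heap B: need g' = 1⊕3 = 2. Options: 19−1→G=0, 19−2→G=2. Hits: 1.
Heap C: need g' = 2⊕3 = 1. Options: 26−1→G=1, 26−2→G=0. Hits: 1.

2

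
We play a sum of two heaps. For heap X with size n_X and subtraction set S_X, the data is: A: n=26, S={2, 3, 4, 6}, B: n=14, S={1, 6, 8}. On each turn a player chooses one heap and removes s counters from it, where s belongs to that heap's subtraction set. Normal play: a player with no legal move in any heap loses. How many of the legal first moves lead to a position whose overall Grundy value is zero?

2

Heap A, S = {2, 3, 4, 6}:
G(0) = 0
G(1) = mex{} = 0
G(2) = mex{0} = 1
G(3) = mex{0,0} = 1
G(4) = mex{1,0,0} = 2
G(5) = mex{1,1,0} = 2
G(6) = mex{2,1,1,0} = 3
G(7) = mex{2,2,1,0} = 3
G(8) = mex{3,2,2,1} = 0
G(9) = mex{3,3,2,1} = 0
G(10) = mex{0,3,3,2} = 1
G(11) = mex{0,0,3,2} = 1
G(12) = mex{1,0,0,3} = 2
G(13) = mex{1,1,0,3} = 2
G(14) = mex{2,1,1,0} = 3
G(15) = mex{2,2,1,0} = 3
G(16) = mex{3,2,2,1} = 0
G(17) = mex{3,3,2,1} = 0
G(18) = mex{0,3,3,2} = 1
G(19) = mex{0,0,3,2} = 1
G(20) = mex{1,0,0,3} = 2
G(21) = mex{1,1,0,3} = 2
G(22) = mex{2,1,1,0} = 3
G(23) = mex{2,2,1,0} = 3
G(24) = mex{3,2,2,1} = 0
G(25) = mex{3,3,2,1} = 0
G(26) = mex{0,3,3,2} = 1
G_A(26) = 1.
Heap B, S = {1, 6, 8}:
G(0) = 0
G(1) = mex{0} = 1
G(2) = mex{1} = 0
G(3) = mex{0} = 1
G(4) = mex{1} = 0
G(5) = mex{0} = 1
G(6) = mex{1,0} = 2
G(7) = mex{2,1} = 0
G(8) = mex{0,0,0} = 1
G(9) = mex{1,1,1} = 0
G(10) = mex{0,0,0} = 1
G(11) = mex{1,1,1} = 0
G(12) = mex{0,2,0} = 1
G(13) = mex{1,0,1} = 2
G(14) = mex{2,1,2} = 0
G_B(14) = 0.
Combined Grundy value = 1 ⊕ 0 = 1.
A winning move leaves total XOR = 0, i.e. changes one component's Grundy value g to g ⊕ X where X is the current total.
Heap A: need g' = 1⊕1 = 0. Options: 26−2→G=0, 26−3→G=3, 26−4→G=3, 26−6→G=2. Hits: 1.
Heap B: need g' = 0⊕1 = 1. Options: 14−1→G=2, 14−6→G=1, 14−8→G=2. Hits: 1.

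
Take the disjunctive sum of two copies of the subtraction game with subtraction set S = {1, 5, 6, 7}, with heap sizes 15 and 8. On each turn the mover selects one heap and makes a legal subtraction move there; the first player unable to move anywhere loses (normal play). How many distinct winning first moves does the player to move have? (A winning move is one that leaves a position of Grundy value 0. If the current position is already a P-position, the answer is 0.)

4

All heaps use S = {1, 5, 6, 7}:
n :  0  1  2  3  4  5  6  7  8  9 10 11 12 13 14 15
G :  0  1  0  1  0  1  2  3  2  3  2  3  0  1  0  1
Heap A: G(15) = 1.
Heap B: G(8) = 2.
Combined Grundy value = 1 ⊕ 2 = 3.
A winning move leaves total XOR = 0, i.e. changes one component's Grundy value g to g ⊕ X where X is the current total.
Heap A: need g' = 1⊕3 = 2. Options: 15−1→G=0, 15−5→G=2, 15−6→G=3, 15−7→G=2. Hits: 2.
Heap B: need g' = 2⊕3 = 1. Options: 8−1→G=3, 8−5→G=1, 8−6→G=0, 8−7→G=1. Hits: 2.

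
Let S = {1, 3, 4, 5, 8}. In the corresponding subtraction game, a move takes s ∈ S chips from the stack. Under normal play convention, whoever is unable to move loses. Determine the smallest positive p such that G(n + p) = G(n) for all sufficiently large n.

G(0) = 0
G(1) = mex{0} = 1
G(2) = mex{1} = 0
G(3) = mex{0,0} = 1
G(4) = mex{1,1,0} = 2
G(5) = mex{2,0,1,0} = 3
G(6) = mex{3,1,0,1} = 2
G(7) = mex{2,2,1,0} = 3
G(8) = mex{3,3,2,1,0} = 4
G(9) = mex{4,2,3,2,1} = 0
G(10) = mex{0,3,2,3,0} = 1
G(11) = mex{1,4,3,2,1} = 0
G(12) = mex{0,0,4,3,2} = 1
G(13) = mex{1,1,0,4,3} = 2
G(14) = mex{2,0,1,0,2} = 3
G(15) = mex{3,1,0,1,3} = 2
G(16) = mex{2,2,1,0,4} = 3
G(17) = mex{3,3,2,1,0} = 4
G(18) = mex{4,2,3,2,1} = 0
G(19) = mex{0,3,2,3,0} = 1
G(n+9) = G(n) holds for n = 0,…,7 (a full window of length max(S) = 8), so the sequence is purely periodic with period 9.

9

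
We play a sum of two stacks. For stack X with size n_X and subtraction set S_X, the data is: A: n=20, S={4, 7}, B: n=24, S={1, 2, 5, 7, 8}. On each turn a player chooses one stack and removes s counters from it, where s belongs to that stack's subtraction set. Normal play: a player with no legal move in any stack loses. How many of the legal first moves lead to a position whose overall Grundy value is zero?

Stack A, S = {4, 7}:
n :  0  1  2  3  4  5  6  7  8  9 10 11 12 13 14 15 16 17 18 19 20
G :  0  0  0  0  1  1  1  1  2  2  2  0  0  0  0  1  1  1  1  2  2
G_A(20) = 2.
Stack B, S = {1, 2, 5, 7, 8}:
n :  0  1  2  3  4  5  6  7  8  9 10 11 12 13 14 15 16 17 18 19 20 21 22 23 24
G :  0  1  2  0  1  2  0  1  2  0  1  2  0  1  2  0  1  2  0  1  2  0  1  2  0
G_B(24) = 0.
Combined Grundy value = 2 ⊕ 0 = 2.
A winning move leaves total XOR = 0, i.e. changes one component's Grundy value g to g ⊕ X where X is the current total.
Stack A: need g' = 2⊕2 = 0. Options: 20−4→G=1, 20−7→G=0. Hits: 1.
Stack B: need g' = 0⊕2 = 2. Options: 24−1→G=2, 24−2→G=1, 24−5→G=1, 24−7→G=2, 24−8→G=1. Hits: 2.

3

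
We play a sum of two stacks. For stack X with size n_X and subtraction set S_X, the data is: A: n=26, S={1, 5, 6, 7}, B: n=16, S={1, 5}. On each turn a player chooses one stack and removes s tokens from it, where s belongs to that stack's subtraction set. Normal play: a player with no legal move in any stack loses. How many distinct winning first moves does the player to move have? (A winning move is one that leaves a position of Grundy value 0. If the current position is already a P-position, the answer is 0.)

Stack A, S = {1, 5, 6, 7}:
G(0) = 0
G(1) = mex{0} = 1
G(2) = mex{1} = 0
G(3) = mex{0} = 1
G(4) = mex{1} = 0
G(5) = mex{0,0} = 1
G(6) = mex{1,1,0} = 2
G(7) = mex{2,0,1,0} = 3
G(8) = mex{3,1,0,1} = 2
G(9) = mex{2,0,1,0} = 3
G(10) = mex{3,1,0,1} = 2
G(11) = mex{2,2,1,0} = 3
G(12) = mex{3,3,2,1} = 0
G(13) = mex{0,2,3,2} = 1
G(14) = mex{1,3,2,3} = 0
G(15) = mex{0,2,3,2} = 1
G(16) = mex{1,3,2,3} = 0
G(17) = mex{0,0,3,2} = 1
G(18) = mex{1,1,0,3} = 2
G(19) = mex{2,0,1,0} = 3
G(20) = mex{3,1,0,1} = 2
G(21) = mex{2,0,1,0} = 3
G(22) = mex{3,1,0,1} = 2
G(23) = mex{2,2,1,0} = 3
G(24) = mex{3,3,2,1} = 0
G(25) = mex{0,2,3,2} = 1
G(26) = mex{1,3,2,3} = 0
G_A(26) = 0.
Stack B, S = {1, 5}:
G(0) = 0
G(1) = mex{0} = 1
G(2) = mex{1} = 0
G(3) = mex{0} = 1
G(4) = mex{1} = 0
G(5) = mex{0,0} = 1
G(6) = mex{1,1} = 0
G(7) = mex{0,0} = 1
G(8) = mex{1,1} = 0
G(9) = mex{0,0} = 1
G(10) = mex{1,1} = 0
G(11) = mex{0,0} = 1
G(12) = mex{1,1} = 0
G(13) = mex{0,0} = 1
G(14) = mex{1,1} = 0
G(15) = mex{0,0} = 1
G(16) = mex{1,1} = 0
G_B(16) = 0.
Combined Grundy value = 0 ⊕ 0 = 0.
A winning move leaves total XOR = 0, i.e. changes one component's Grundy value g to g ⊕ X where X is the current total.
Stack A: target g' = 0⊕0 = 0, but every legal move changes the Grundy value (mex property), so 0 moves.
Stack B: target g' = 0⊕0 = 0, but every legal move changes the Grundy value (mex property), so 0 moves.

0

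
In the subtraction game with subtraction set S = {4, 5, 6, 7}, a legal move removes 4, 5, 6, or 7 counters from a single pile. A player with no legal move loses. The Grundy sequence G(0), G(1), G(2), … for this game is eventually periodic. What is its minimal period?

11

G(0) = 0
G(1) = mex{} = 0
G(2) = mex{} = 0
G(3) = mex{} = 0
G(4) = mex{0} = 1
G(5) = mex{0,0} = 1
G(6) = mex{0,0,0} = 1
G(7) = mex{0,0,0,0} = 1
G(8) = mex{1,0,0,0} = 2
G(9) = mex{1,1,0,0} = 2
G(10) = mex{1,1,1,0} = 2
G(11) = mex{1,1,1,1} = 0
G(12) = mex{2,1,1,1} = 0
G(13) = mex{2,2,1,1} = 0
G(14) = mex{2,2,2,1} = 0
G(15) = mex{0,2,2,2} = 1
G(16) = mex{0,0,2,2} = 1
G(17) = mex{0,0,0,2} = 1
G(18) = mex{0,0,0,0} = 1
G(19) = mex{1,0,0,0} = 2
G(20) = mex{1,1,0,0} = 2
G(21) = mex{1,1,1,0} = 2
G(22) = mex{1,1,1,1} = 0
G(23) = mex{2,1,1,1} = 0
G(n+11) = G(n) holds for n = 0,…,6 (a full window of length max(S) = 7), so the sequence is purely periodic with period 11.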